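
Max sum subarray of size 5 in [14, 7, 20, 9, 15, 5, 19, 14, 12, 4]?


[0:5]: 65
[1:6]: 56
[2:7]: 68
[3:8]: 62
[4:9]: 65
[5:10]: 54

Max: 68 at [2:7]


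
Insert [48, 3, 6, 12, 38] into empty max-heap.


Insert 48: [48]
Insert 3: [48, 3]
Insert 6: [48, 3, 6]
Insert 12: [48, 12, 6, 3]
Insert 38: [48, 38, 6, 3, 12]

Final heap: [48, 38, 6, 3, 12]


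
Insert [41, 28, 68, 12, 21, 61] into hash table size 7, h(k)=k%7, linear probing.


Insert 41: h=6 -> slot 6
Insert 28: h=0 -> slot 0
Insert 68: h=5 -> slot 5
Insert 12: h=5, 3 probes -> slot 1
Insert 21: h=0, 2 probes -> slot 2
Insert 61: h=5, 5 probes -> slot 3

Table: [28, 12, 21, 61, None, 68, 41]


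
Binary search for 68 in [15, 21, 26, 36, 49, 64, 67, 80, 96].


Step 1: lo=0, hi=8, mid=4, val=49
Step 2: lo=5, hi=8, mid=6, val=67
Step 3: lo=7, hi=8, mid=7, val=80

Not found


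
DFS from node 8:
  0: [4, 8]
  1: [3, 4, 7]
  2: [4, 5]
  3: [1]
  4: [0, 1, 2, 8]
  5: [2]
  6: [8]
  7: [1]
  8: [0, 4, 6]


Visit 8, push [6, 4, 0]
Visit 0, push [4]
Visit 4, push [2, 1]
Visit 1, push [7, 3]
Visit 3, push []
Visit 7, push []
Visit 2, push [5]
Visit 5, push []
Visit 6, push []

DFS order: [8, 0, 4, 1, 3, 7, 2, 5, 6]


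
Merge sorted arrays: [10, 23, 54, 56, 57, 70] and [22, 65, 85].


Take 10 from A
Take 22 from B
Take 23 from A
Take 54 from A
Take 56 from A
Take 57 from A
Take 65 from B
Take 70 from A

Merged: [10, 22, 23, 54, 56, 57, 65, 70, 85]


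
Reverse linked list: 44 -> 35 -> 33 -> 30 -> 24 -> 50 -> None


Step 1: curr=44, set curr.next=prev(None) | reversed so far: 44
Step 2: curr=35, set curr.next=prev(44) | reversed so far: 35 -> 44
Step 3: curr=33, set curr.next=prev(35) | reversed so far: 33 -> 35 -> 44
Step 4: curr=30, set curr.next=prev(33) | reversed so far: 30 -> 33 -> 35 -> 44
Step 5: curr=24, set curr.next=prev(30) | reversed so far: 24 -> 30 -> 33 -> 35 -> 44
Step 6: curr=50, set curr.next=prev(24) | reversed so far: 50 -> 24 -> 30 -> 33 -> 35 -> 44

50 -> 24 -> 30 -> 33 -> 35 -> 44 -> None


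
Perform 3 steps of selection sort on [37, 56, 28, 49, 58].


Initial: [37, 56, 28, 49, 58]
Step 1: min=28 at 2
  Swap: [28, 56, 37, 49, 58]
Step 2: min=37 at 2
  Swap: [28, 37, 56, 49, 58]
Step 3: min=49 at 3
  Swap: [28, 37, 49, 56, 58]

After 3 steps: [28, 37, 49, 56, 58]


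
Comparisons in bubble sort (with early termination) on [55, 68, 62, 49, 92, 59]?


Algorithm: bubble sort (with early termination)
Input: [55, 68, 62, 49, 92, 59]
Sorted: [49, 55, 59, 62, 68, 92]

14


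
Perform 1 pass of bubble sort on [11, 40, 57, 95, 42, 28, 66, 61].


Initial: [11, 40, 57, 95, 42, 28, 66, 61]
Pass 1: [11, 40, 57, 42, 28, 66, 61, 95] (4 swaps)

After 1 pass: [11, 40, 57, 42, 28, 66, 61, 95]


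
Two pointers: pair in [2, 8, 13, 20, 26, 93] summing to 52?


lo=0(2)+hi=5(93)=95
lo=0(2)+hi=4(26)=28
lo=1(8)+hi=4(26)=34
lo=2(13)+hi=4(26)=39
lo=3(20)+hi=4(26)=46

No pair found


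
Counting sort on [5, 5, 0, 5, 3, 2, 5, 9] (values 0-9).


Input: [5, 5, 0, 5, 3, 2, 5, 9]
Counts: [1, 0, 1, 1, 0, 4, 0, 0, 0, 1]

Sorted: [0, 2, 3, 5, 5, 5, 5, 9]


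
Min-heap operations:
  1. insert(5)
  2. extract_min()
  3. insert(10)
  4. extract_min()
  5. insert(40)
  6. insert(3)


insert(5) -> [5]
extract_min()->5, []
insert(10) -> [10]
extract_min()->10, []
insert(40) -> [40]
insert(3) -> [3, 40]

Final heap: [3, 40]


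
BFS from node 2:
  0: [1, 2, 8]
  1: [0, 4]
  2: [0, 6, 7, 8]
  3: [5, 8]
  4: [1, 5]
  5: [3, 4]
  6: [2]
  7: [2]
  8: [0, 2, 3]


Visit 2, enqueue [0, 6, 7, 8]
Visit 0, enqueue [1]
Visit 6, enqueue []
Visit 7, enqueue []
Visit 8, enqueue [3]
Visit 1, enqueue [4]
Visit 3, enqueue [5]
Visit 4, enqueue []
Visit 5, enqueue []

BFS order: [2, 0, 6, 7, 8, 1, 3, 4, 5]


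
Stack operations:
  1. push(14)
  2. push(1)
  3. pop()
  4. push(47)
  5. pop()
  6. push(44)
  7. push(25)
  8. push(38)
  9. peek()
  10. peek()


push(14) -> [14]
push(1) -> [14, 1]
pop()->1, [14]
push(47) -> [14, 47]
pop()->47, [14]
push(44) -> [14, 44]
push(25) -> [14, 44, 25]
push(38) -> [14, 44, 25, 38]
peek()->38
peek()->38

Final stack: [14, 44, 25, 38]


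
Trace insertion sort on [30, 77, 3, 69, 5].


Initial: [30, 77, 3, 69, 5]
Insert 77: [30, 77, 3, 69, 5]
Insert 3: [3, 30, 77, 69, 5]
Insert 69: [3, 30, 69, 77, 5]
Insert 5: [3, 5, 30, 69, 77]

Sorted: [3, 5, 30, 69, 77]


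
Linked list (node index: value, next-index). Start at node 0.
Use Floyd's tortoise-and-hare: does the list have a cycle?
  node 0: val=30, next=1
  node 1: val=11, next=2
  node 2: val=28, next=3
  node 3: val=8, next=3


Floyd's tortoise (slow, +1) and hare (fast, +2):
  init: slow=0, fast=0
  step 1: slow=1, fast=2
  step 2: slow=2, fast=3
  step 3: slow=3, fast=3
  slow == fast at node 3: cycle detected

Cycle: yes


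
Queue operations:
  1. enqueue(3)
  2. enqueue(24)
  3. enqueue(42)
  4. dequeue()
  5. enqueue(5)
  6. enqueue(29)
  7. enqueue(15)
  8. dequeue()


enqueue(3) -> [3]
enqueue(24) -> [3, 24]
enqueue(42) -> [3, 24, 42]
dequeue()->3, [24, 42]
enqueue(5) -> [24, 42, 5]
enqueue(29) -> [24, 42, 5, 29]
enqueue(15) -> [24, 42, 5, 29, 15]
dequeue()->24, [42, 5, 29, 15]

Final queue: [42, 5, 29, 15]


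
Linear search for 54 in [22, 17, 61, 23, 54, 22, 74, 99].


i=0: 22!=54
i=1: 17!=54
i=2: 61!=54
i=3: 23!=54
i=4: 54==54 found!

Found at 4, 5 comps


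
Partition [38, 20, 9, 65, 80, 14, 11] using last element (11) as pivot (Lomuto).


Pivot: 11
  9 <= 11: swap -> [9, 20, 38, 65, 80, 14, 11]
Place pivot at 1: [9, 11, 38, 65, 80, 14, 20]

Partitioned: [9, 11, 38, 65, 80, 14, 20]


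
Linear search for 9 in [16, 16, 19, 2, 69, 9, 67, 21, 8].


i=0: 16!=9
i=1: 16!=9
i=2: 19!=9
i=3: 2!=9
i=4: 69!=9
i=5: 9==9 found!

Found at 5, 6 comps


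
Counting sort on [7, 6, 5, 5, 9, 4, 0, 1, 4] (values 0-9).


Input: [7, 6, 5, 5, 9, 4, 0, 1, 4]
Counts: [1, 1, 0, 0, 2, 2, 1, 1, 0, 1]

Sorted: [0, 1, 4, 4, 5, 5, 6, 7, 9]


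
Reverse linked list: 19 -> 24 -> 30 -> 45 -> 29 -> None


Step 1: curr=19, set curr.next=prev(None) | reversed so far: 19
Step 2: curr=24, set curr.next=prev(19) | reversed so far: 24 -> 19
Step 3: curr=30, set curr.next=prev(24) | reversed so far: 30 -> 24 -> 19
Step 4: curr=45, set curr.next=prev(30) | reversed so far: 45 -> 30 -> 24 -> 19
Step 5: curr=29, set curr.next=prev(45) | reversed so far: 29 -> 45 -> 30 -> 24 -> 19

29 -> 45 -> 30 -> 24 -> 19 -> None


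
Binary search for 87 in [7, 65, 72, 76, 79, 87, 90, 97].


Step 1: lo=0, hi=7, mid=3, val=76
Step 2: lo=4, hi=7, mid=5, val=87

Found at index 5


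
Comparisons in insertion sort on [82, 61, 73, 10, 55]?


Algorithm: insertion sort
Input: [82, 61, 73, 10, 55]
Sorted: [10, 55, 61, 73, 82]

10


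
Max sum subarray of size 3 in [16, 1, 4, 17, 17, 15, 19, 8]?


[0:3]: 21
[1:4]: 22
[2:5]: 38
[3:6]: 49
[4:7]: 51
[5:8]: 42

Max: 51 at [4:7]


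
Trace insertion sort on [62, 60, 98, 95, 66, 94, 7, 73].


Initial: [62, 60, 98, 95, 66, 94, 7, 73]
Insert 60: [60, 62, 98, 95, 66, 94, 7, 73]
Insert 98: [60, 62, 98, 95, 66, 94, 7, 73]
Insert 95: [60, 62, 95, 98, 66, 94, 7, 73]
Insert 66: [60, 62, 66, 95, 98, 94, 7, 73]
Insert 94: [60, 62, 66, 94, 95, 98, 7, 73]
Insert 7: [7, 60, 62, 66, 94, 95, 98, 73]
Insert 73: [7, 60, 62, 66, 73, 94, 95, 98]

Sorted: [7, 60, 62, 66, 73, 94, 95, 98]


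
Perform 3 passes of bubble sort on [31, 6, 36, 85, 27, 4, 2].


Initial: [31, 6, 36, 85, 27, 4, 2]
Pass 1: [6, 31, 36, 27, 4, 2, 85] (4 swaps)
Pass 2: [6, 31, 27, 4, 2, 36, 85] (3 swaps)
Pass 3: [6, 27, 4, 2, 31, 36, 85] (3 swaps)

After 3 passes: [6, 27, 4, 2, 31, 36, 85]


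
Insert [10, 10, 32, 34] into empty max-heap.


Insert 10: [10]
Insert 10: [10, 10]
Insert 32: [32, 10, 10]
Insert 34: [34, 32, 10, 10]

Final heap: [34, 32, 10, 10]


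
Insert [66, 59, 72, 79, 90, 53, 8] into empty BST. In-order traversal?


Insert 66: root
Insert 59: L from 66
Insert 72: R from 66
Insert 79: R from 66 -> R from 72
Insert 90: R from 66 -> R from 72 -> R from 79
Insert 53: L from 66 -> L from 59
Insert 8: L from 66 -> L from 59 -> L from 53

In-order: [8, 53, 59, 66, 72, 79, 90]


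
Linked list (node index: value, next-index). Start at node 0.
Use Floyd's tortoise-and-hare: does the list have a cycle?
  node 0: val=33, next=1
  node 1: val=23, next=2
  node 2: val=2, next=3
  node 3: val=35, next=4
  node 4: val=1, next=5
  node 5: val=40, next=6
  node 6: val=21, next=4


Floyd's tortoise (slow, +1) and hare (fast, +2):
  init: slow=0, fast=0
  step 1: slow=1, fast=2
  step 2: slow=2, fast=4
  step 3: slow=3, fast=6
  step 4: slow=4, fast=5
  step 5: slow=5, fast=4
  step 6: slow=6, fast=6
  slow == fast at node 6: cycle detected

Cycle: yes


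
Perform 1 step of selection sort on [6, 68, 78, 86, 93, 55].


Initial: [6, 68, 78, 86, 93, 55]
Step 1: min=6 at 0
  Swap: [6, 68, 78, 86, 93, 55]

After 1 step: [6, 68, 78, 86, 93, 55]


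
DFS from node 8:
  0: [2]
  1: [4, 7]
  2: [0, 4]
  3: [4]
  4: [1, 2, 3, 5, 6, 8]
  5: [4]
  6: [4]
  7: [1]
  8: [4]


Visit 8, push [4]
Visit 4, push [6, 5, 3, 2, 1]
Visit 1, push [7]
Visit 7, push []
Visit 2, push [0]
Visit 0, push []
Visit 3, push []
Visit 5, push []
Visit 6, push []

DFS order: [8, 4, 1, 7, 2, 0, 3, 5, 6]


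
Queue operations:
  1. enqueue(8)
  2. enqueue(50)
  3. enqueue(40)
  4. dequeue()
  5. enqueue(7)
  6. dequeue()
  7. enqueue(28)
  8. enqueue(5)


enqueue(8) -> [8]
enqueue(50) -> [8, 50]
enqueue(40) -> [8, 50, 40]
dequeue()->8, [50, 40]
enqueue(7) -> [50, 40, 7]
dequeue()->50, [40, 7]
enqueue(28) -> [40, 7, 28]
enqueue(5) -> [40, 7, 28, 5]

Final queue: [40, 7, 28, 5]


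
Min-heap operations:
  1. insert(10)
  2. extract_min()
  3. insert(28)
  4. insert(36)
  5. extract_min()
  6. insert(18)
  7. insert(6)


insert(10) -> [10]
extract_min()->10, []
insert(28) -> [28]
insert(36) -> [28, 36]
extract_min()->28, [36]
insert(18) -> [18, 36]
insert(6) -> [6, 36, 18]

Final heap: [6, 36, 18]


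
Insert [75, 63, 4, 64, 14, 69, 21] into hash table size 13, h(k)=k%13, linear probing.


Insert 75: h=10 -> slot 10
Insert 63: h=11 -> slot 11
Insert 4: h=4 -> slot 4
Insert 64: h=12 -> slot 12
Insert 14: h=1 -> slot 1
Insert 69: h=4, 1 probes -> slot 5
Insert 21: h=8 -> slot 8

Table: [None, 14, None, None, 4, 69, None, None, 21, None, 75, 63, 64]


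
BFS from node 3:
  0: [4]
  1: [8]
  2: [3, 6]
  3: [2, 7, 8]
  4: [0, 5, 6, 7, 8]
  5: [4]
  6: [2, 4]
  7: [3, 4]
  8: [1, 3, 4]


Visit 3, enqueue [2, 7, 8]
Visit 2, enqueue [6]
Visit 7, enqueue [4]
Visit 8, enqueue [1]
Visit 6, enqueue []
Visit 4, enqueue [0, 5]
Visit 1, enqueue []
Visit 0, enqueue []
Visit 5, enqueue []

BFS order: [3, 2, 7, 8, 6, 4, 1, 0, 5]


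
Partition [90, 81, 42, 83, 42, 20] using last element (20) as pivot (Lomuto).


Pivot: 20
Place pivot at 0: [20, 81, 42, 83, 42, 90]

Partitioned: [20, 81, 42, 83, 42, 90]


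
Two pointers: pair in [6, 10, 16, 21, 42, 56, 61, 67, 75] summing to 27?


lo=0(6)+hi=8(75)=81
lo=0(6)+hi=7(67)=73
lo=0(6)+hi=6(61)=67
lo=0(6)+hi=5(56)=62
lo=0(6)+hi=4(42)=48
lo=0(6)+hi=3(21)=27

Yes: 6+21=27


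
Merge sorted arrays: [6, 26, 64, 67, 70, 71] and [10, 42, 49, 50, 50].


Take 6 from A
Take 10 from B
Take 26 from A
Take 42 from B
Take 49 from B
Take 50 from B
Take 50 from B

Merged: [6, 10, 26, 42, 49, 50, 50, 64, 67, 70, 71]


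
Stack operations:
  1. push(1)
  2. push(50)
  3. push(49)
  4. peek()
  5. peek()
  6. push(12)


push(1) -> [1]
push(50) -> [1, 50]
push(49) -> [1, 50, 49]
peek()->49
peek()->49
push(12) -> [1, 50, 49, 12]

Final stack: [1, 50, 49, 12]


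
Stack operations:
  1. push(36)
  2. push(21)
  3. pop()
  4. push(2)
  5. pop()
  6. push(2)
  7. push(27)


push(36) -> [36]
push(21) -> [36, 21]
pop()->21, [36]
push(2) -> [36, 2]
pop()->2, [36]
push(2) -> [36, 2]
push(27) -> [36, 2, 27]

Final stack: [36, 2, 27]


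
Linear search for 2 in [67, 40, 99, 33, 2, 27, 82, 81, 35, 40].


i=0: 67!=2
i=1: 40!=2
i=2: 99!=2
i=3: 33!=2
i=4: 2==2 found!

Found at 4, 5 comps


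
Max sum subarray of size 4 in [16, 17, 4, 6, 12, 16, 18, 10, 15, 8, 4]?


[0:4]: 43
[1:5]: 39
[2:6]: 38
[3:7]: 52
[4:8]: 56
[5:9]: 59
[6:10]: 51
[7:11]: 37

Max: 59 at [5:9]


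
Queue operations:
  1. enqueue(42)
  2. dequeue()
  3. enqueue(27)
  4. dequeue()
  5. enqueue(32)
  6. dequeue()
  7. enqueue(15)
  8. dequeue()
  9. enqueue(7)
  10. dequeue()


enqueue(42) -> [42]
dequeue()->42, []
enqueue(27) -> [27]
dequeue()->27, []
enqueue(32) -> [32]
dequeue()->32, []
enqueue(15) -> [15]
dequeue()->15, []
enqueue(7) -> [7]
dequeue()->7, []

Final queue: []


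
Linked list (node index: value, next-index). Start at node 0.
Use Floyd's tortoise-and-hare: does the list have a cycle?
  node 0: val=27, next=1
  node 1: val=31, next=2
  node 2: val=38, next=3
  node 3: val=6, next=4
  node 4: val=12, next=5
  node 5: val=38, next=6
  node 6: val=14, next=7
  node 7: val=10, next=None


Floyd's tortoise (slow, +1) and hare (fast, +2):
  init: slow=0, fast=0
  step 1: slow=1, fast=2
  step 2: slow=2, fast=4
  step 3: slow=3, fast=6
  step 4: fast 6->7->None, no cycle

Cycle: no


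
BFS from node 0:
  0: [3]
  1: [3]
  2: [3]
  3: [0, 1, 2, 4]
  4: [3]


Visit 0, enqueue [3]
Visit 3, enqueue [1, 2, 4]
Visit 1, enqueue []
Visit 2, enqueue []
Visit 4, enqueue []

BFS order: [0, 3, 1, 2, 4]


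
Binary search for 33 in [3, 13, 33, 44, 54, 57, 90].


Step 1: lo=0, hi=6, mid=3, val=44
Step 2: lo=0, hi=2, mid=1, val=13
Step 3: lo=2, hi=2, mid=2, val=33

Found at index 2


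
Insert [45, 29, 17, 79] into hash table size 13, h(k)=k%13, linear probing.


Insert 45: h=6 -> slot 6
Insert 29: h=3 -> slot 3
Insert 17: h=4 -> slot 4
Insert 79: h=1 -> slot 1

Table: [None, 79, None, 29, 17, None, 45, None, None, None, None, None, None]


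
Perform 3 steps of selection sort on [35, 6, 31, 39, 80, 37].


Initial: [35, 6, 31, 39, 80, 37]
Step 1: min=6 at 1
  Swap: [6, 35, 31, 39, 80, 37]
Step 2: min=31 at 2
  Swap: [6, 31, 35, 39, 80, 37]
Step 3: min=35 at 2
  Swap: [6, 31, 35, 39, 80, 37]

After 3 steps: [6, 31, 35, 39, 80, 37]


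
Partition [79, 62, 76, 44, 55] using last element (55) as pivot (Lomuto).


Pivot: 55
  44 <= 55: swap -> [44, 62, 76, 79, 55]
Place pivot at 1: [44, 55, 76, 79, 62]

Partitioned: [44, 55, 76, 79, 62]


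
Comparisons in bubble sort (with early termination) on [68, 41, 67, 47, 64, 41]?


Algorithm: bubble sort (with early termination)
Input: [68, 41, 67, 47, 64, 41]
Sorted: [41, 41, 47, 64, 67, 68]

15


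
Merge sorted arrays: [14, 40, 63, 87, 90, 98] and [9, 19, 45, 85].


Take 9 from B
Take 14 from A
Take 19 from B
Take 40 from A
Take 45 from B
Take 63 from A
Take 85 from B

Merged: [9, 14, 19, 40, 45, 63, 85, 87, 90, 98]


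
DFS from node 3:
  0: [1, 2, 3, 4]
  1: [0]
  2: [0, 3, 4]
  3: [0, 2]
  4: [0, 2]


Visit 3, push [2, 0]
Visit 0, push [4, 2, 1]
Visit 1, push []
Visit 2, push [4]
Visit 4, push []

DFS order: [3, 0, 1, 2, 4]


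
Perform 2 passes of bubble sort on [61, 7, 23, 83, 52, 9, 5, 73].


Initial: [61, 7, 23, 83, 52, 9, 5, 73]
Pass 1: [7, 23, 61, 52, 9, 5, 73, 83] (6 swaps)
Pass 2: [7, 23, 52, 9, 5, 61, 73, 83] (3 swaps)

After 2 passes: [7, 23, 52, 9, 5, 61, 73, 83]


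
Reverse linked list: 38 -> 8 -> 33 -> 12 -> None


Step 1: curr=38, set curr.next=prev(None) | reversed so far: 38
Step 2: curr=8, set curr.next=prev(38) | reversed so far: 8 -> 38
Step 3: curr=33, set curr.next=prev(8) | reversed so far: 33 -> 8 -> 38
Step 4: curr=12, set curr.next=prev(33) | reversed so far: 12 -> 33 -> 8 -> 38

12 -> 33 -> 8 -> 38 -> None


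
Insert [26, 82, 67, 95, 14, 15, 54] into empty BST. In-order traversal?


Insert 26: root
Insert 82: R from 26
Insert 67: R from 26 -> L from 82
Insert 95: R from 26 -> R from 82
Insert 14: L from 26
Insert 15: L from 26 -> R from 14
Insert 54: R from 26 -> L from 82 -> L from 67

In-order: [14, 15, 26, 54, 67, 82, 95]


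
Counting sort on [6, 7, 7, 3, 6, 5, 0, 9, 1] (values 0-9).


Input: [6, 7, 7, 3, 6, 5, 0, 9, 1]
Counts: [1, 1, 0, 1, 0, 1, 2, 2, 0, 1]

Sorted: [0, 1, 3, 5, 6, 6, 7, 7, 9]


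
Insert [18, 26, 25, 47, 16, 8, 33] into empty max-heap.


Insert 18: [18]
Insert 26: [26, 18]
Insert 25: [26, 18, 25]
Insert 47: [47, 26, 25, 18]
Insert 16: [47, 26, 25, 18, 16]
Insert 8: [47, 26, 25, 18, 16, 8]
Insert 33: [47, 26, 33, 18, 16, 8, 25]

Final heap: [47, 26, 33, 18, 16, 8, 25]


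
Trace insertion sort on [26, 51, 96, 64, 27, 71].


Initial: [26, 51, 96, 64, 27, 71]
Insert 51: [26, 51, 96, 64, 27, 71]
Insert 96: [26, 51, 96, 64, 27, 71]
Insert 64: [26, 51, 64, 96, 27, 71]
Insert 27: [26, 27, 51, 64, 96, 71]
Insert 71: [26, 27, 51, 64, 71, 96]

Sorted: [26, 27, 51, 64, 71, 96]


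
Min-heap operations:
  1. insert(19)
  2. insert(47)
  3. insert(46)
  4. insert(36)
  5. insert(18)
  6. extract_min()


insert(19) -> [19]
insert(47) -> [19, 47]
insert(46) -> [19, 47, 46]
insert(36) -> [19, 36, 46, 47]
insert(18) -> [18, 19, 46, 47, 36]
extract_min()->18, [19, 36, 46, 47]

Final heap: [19, 36, 46, 47]


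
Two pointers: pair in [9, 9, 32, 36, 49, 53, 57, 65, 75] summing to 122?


lo=0(9)+hi=8(75)=84
lo=1(9)+hi=8(75)=84
lo=2(32)+hi=8(75)=107
lo=3(36)+hi=8(75)=111
lo=4(49)+hi=8(75)=124
lo=4(49)+hi=7(65)=114
lo=5(53)+hi=7(65)=118
lo=6(57)+hi=7(65)=122

Yes: 57+65=122


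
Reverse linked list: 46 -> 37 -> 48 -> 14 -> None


Step 1: curr=46, set curr.next=prev(None) | reversed so far: 46
Step 2: curr=37, set curr.next=prev(46) | reversed so far: 37 -> 46
Step 3: curr=48, set curr.next=prev(37) | reversed so far: 48 -> 37 -> 46
Step 4: curr=14, set curr.next=prev(48) | reversed so far: 14 -> 48 -> 37 -> 46

14 -> 48 -> 37 -> 46 -> None


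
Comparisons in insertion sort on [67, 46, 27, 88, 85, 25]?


Algorithm: insertion sort
Input: [67, 46, 27, 88, 85, 25]
Sorted: [25, 27, 46, 67, 85, 88]

11


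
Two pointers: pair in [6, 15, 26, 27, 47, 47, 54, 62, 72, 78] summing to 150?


lo=0(6)+hi=9(78)=84
lo=1(15)+hi=9(78)=93
lo=2(26)+hi=9(78)=104
lo=3(27)+hi=9(78)=105
lo=4(47)+hi=9(78)=125
lo=5(47)+hi=9(78)=125
lo=6(54)+hi=9(78)=132
lo=7(62)+hi=9(78)=140
lo=8(72)+hi=9(78)=150

Yes: 72+78=150


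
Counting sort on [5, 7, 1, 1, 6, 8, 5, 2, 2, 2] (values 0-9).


Input: [5, 7, 1, 1, 6, 8, 5, 2, 2, 2]
Counts: [0, 2, 3, 0, 0, 2, 1, 1, 1, 0]

Sorted: [1, 1, 2, 2, 2, 5, 5, 6, 7, 8]


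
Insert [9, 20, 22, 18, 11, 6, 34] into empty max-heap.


Insert 9: [9]
Insert 20: [20, 9]
Insert 22: [22, 9, 20]
Insert 18: [22, 18, 20, 9]
Insert 11: [22, 18, 20, 9, 11]
Insert 6: [22, 18, 20, 9, 11, 6]
Insert 34: [34, 18, 22, 9, 11, 6, 20]

Final heap: [34, 18, 22, 9, 11, 6, 20]


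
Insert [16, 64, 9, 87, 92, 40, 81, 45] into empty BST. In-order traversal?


Insert 16: root
Insert 64: R from 16
Insert 9: L from 16
Insert 87: R from 16 -> R from 64
Insert 92: R from 16 -> R from 64 -> R from 87
Insert 40: R from 16 -> L from 64
Insert 81: R from 16 -> R from 64 -> L from 87
Insert 45: R from 16 -> L from 64 -> R from 40

In-order: [9, 16, 40, 45, 64, 81, 87, 92]


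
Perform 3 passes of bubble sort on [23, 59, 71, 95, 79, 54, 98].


Initial: [23, 59, 71, 95, 79, 54, 98]
Pass 1: [23, 59, 71, 79, 54, 95, 98] (2 swaps)
Pass 2: [23, 59, 71, 54, 79, 95, 98] (1 swaps)
Pass 3: [23, 59, 54, 71, 79, 95, 98] (1 swaps)

After 3 passes: [23, 59, 54, 71, 79, 95, 98]


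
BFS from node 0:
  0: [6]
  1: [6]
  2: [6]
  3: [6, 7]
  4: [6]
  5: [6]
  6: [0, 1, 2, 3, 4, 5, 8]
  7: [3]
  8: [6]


Visit 0, enqueue [6]
Visit 6, enqueue [1, 2, 3, 4, 5, 8]
Visit 1, enqueue []
Visit 2, enqueue []
Visit 3, enqueue [7]
Visit 4, enqueue []
Visit 5, enqueue []
Visit 8, enqueue []
Visit 7, enqueue []

BFS order: [0, 6, 1, 2, 3, 4, 5, 8, 7]


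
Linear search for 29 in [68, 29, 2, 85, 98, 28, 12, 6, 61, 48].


i=0: 68!=29
i=1: 29==29 found!

Found at 1, 2 comps


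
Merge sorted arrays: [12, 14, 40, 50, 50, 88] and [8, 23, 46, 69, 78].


Take 8 from B
Take 12 from A
Take 14 from A
Take 23 from B
Take 40 from A
Take 46 from B
Take 50 from A
Take 50 from A
Take 69 from B
Take 78 from B

Merged: [8, 12, 14, 23, 40, 46, 50, 50, 69, 78, 88]


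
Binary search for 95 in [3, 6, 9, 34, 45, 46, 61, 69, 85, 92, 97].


Step 1: lo=0, hi=10, mid=5, val=46
Step 2: lo=6, hi=10, mid=8, val=85
Step 3: lo=9, hi=10, mid=9, val=92
Step 4: lo=10, hi=10, mid=10, val=97

Not found


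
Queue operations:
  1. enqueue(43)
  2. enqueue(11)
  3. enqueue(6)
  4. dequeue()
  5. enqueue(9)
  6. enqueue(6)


enqueue(43) -> [43]
enqueue(11) -> [43, 11]
enqueue(6) -> [43, 11, 6]
dequeue()->43, [11, 6]
enqueue(9) -> [11, 6, 9]
enqueue(6) -> [11, 6, 9, 6]

Final queue: [11, 6, 9, 6]


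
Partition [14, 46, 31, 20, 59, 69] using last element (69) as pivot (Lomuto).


Pivot: 69
  14 <= 69: advance i (no swap)
  46 <= 69: advance i (no swap)
  31 <= 69: advance i (no swap)
  20 <= 69: advance i (no swap)
  59 <= 69: advance i (no swap)
Place pivot at 5: [14, 46, 31, 20, 59, 69]

Partitioned: [14, 46, 31, 20, 59, 69]


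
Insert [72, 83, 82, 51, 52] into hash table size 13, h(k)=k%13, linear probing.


Insert 72: h=7 -> slot 7
Insert 83: h=5 -> slot 5
Insert 82: h=4 -> slot 4
Insert 51: h=12 -> slot 12
Insert 52: h=0 -> slot 0

Table: [52, None, None, None, 82, 83, None, 72, None, None, None, None, 51]


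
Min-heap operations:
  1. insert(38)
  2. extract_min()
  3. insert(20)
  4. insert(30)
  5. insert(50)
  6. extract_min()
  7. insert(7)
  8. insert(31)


insert(38) -> [38]
extract_min()->38, []
insert(20) -> [20]
insert(30) -> [20, 30]
insert(50) -> [20, 30, 50]
extract_min()->20, [30, 50]
insert(7) -> [7, 50, 30]
insert(31) -> [7, 31, 30, 50]

Final heap: [7, 31, 30, 50]


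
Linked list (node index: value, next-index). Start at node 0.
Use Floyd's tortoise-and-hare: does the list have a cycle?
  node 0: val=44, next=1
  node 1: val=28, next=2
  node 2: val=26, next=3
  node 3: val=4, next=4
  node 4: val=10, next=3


Floyd's tortoise (slow, +1) and hare (fast, +2):
  init: slow=0, fast=0
  step 1: slow=1, fast=2
  step 2: slow=2, fast=4
  step 3: slow=3, fast=4
  step 4: slow=4, fast=4
  slow == fast at node 4: cycle detected

Cycle: yes


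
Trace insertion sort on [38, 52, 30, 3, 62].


Initial: [38, 52, 30, 3, 62]
Insert 52: [38, 52, 30, 3, 62]
Insert 30: [30, 38, 52, 3, 62]
Insert 3: [3, 30, 38, 52, 62]
Insert 62: [3, 30, 38, 52, 62]

Sorted: [3, 30, 38, 52, 62]


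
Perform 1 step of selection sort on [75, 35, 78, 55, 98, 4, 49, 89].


Initial: [75, 35, 78, 55, 98, 4, 49, 89]
Step 1: min=4 at 5
  Swap: [4, 35, 78, 55, 98, 75, 49, 89]

After 1 step: [4, 35, 78, 55, 98, 75, 49, 89]


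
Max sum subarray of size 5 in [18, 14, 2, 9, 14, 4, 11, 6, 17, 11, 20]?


[0:5]: 57
[1:6]: 43
[2:7]: 40
[3:8]: 44
[4:9]: 52
[5:10]: 49
[6:11]: 65

Max: 65 at [6:11]


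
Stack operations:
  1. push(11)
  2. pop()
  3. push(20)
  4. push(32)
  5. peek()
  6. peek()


push(11) -> [11]
pop()->11, []
push(20) -> [20]
push(32) -> [20, 32]
peek()->32
peek()->32

Final stack: [20, 32]


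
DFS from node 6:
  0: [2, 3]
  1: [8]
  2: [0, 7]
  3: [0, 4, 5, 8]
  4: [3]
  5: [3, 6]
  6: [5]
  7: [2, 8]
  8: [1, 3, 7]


Visit 6, push [5]
Visit 5, push [3]
Visit 3, push [8, 4, 0]
Visit 0, push [2]
Visit 2, push [7]
Visit 7, push [8]
Visit 8, push [1]
Visit 1, push []
Visit 4, push []

DFS order: [6, 5, 3, 0, 2, 7, 8, 1, 4]


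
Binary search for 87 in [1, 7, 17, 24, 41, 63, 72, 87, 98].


Step 1: lo=0, hi=8, mid=4, val=41
Step 2: lo=5, hi=8, mid=6, val=72
Step 3: lo=7, hi=8, mid=7, val=87

Found at index 7


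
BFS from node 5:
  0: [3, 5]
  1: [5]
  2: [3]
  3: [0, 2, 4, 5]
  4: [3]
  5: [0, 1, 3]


Visit 5, enqueue [0, 1, 3]
Visit 0, enqueue []
Visit 1, enqueue []
Visit 3, enqueue [2, 4]
Visit 2, enqueue []
Visit 4, enqueue []

BFS order: [5, 0, 1, 3, 2, 4]


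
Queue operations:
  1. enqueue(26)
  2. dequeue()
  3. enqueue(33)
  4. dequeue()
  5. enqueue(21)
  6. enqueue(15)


enqueue(26) -> [26]
dequeue()->26, []
enqueue(33) -> [33]
dequeue()->33, []
enqueue(21) -> [21]
enqueue(15) -> [21, 15]

Final queue: [21, 15]


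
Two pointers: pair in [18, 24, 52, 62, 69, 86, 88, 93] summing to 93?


lo=0(18)+hi=7(93)=111
lo=0(18)+hi=6(88)=106
lo=0(18)+hi=5(86)=104
lo=0(18)+hi=4(69)=87
lo=1(24)+hi=4(69)=93

Yes: 24+69=93


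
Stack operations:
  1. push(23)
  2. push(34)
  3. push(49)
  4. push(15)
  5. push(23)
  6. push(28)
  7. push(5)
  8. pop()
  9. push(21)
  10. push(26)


push(23) -> [23]
push(34) -> [23, 34]
push(49) -> [23, 34, 49]
push(15) -> [23, 34, 49, 15]
push(23) -> [23, 34, 49, 15, 23]
push(28) -> [23, 34, 49, 15, 23, 28]
push(5) -> [23, 34, 49, 15, 23, 28, 5]
pop()->5, [23, 34, 49, 15, 23, 28]
push(21) -> [23, 34, 49, 15, 23, 28, 21]
push(26) -> [23, 34, 49, 15, 23, 28, 21, 26]

Final stack: [23, 34, 49, 15, 23, 28, 21, 26]


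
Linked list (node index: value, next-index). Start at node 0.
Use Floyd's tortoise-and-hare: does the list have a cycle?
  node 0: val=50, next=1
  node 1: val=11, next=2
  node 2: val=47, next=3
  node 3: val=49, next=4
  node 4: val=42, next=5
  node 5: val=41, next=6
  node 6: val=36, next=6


Floyd's tortoise (slow, +1) and hare (fast, +2):
  init: slow=0, fast=0
  step 1: slow=1, fast=2
  step 2: slow=2, fast=4
  step 3: slow=3, fast=6
  step 4: slow=4, fast=6
  step 5: slow=5, fast=6
  step 6: slow=6, fast=6
  slow == fast at node 6: cycle detected

Cycle: yes


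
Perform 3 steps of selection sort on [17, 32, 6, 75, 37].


Initial: [17, 32, 6, 75, 37]
Step 1: min=6 at 2
  Swap: [6, 32, 17, 75, 37]
Step 2: min=17 at 2
  Swap: [6, 17, 32, 75, 37]
Step 3: min=32 at 2
  Swap: [6, 17, 32, 75, 37]

After 3 steps: [6, 17, 32, 75, 37]


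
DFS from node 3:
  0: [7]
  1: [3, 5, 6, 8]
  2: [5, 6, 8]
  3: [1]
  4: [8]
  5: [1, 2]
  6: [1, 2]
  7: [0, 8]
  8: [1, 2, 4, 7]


Visit 3, push [1]
Visit 1, push [8, 6, 5]
Visit 5, push [2]
Visit 2, push [8, 6]
Visit 6, push []
Visit 8, push [7, 4]
Visit 4, push []
Visit 7, push [0]
Visit 0, push []

DFS order: [3, 1, 5, 2, 6, 8, 4, 7, 0]


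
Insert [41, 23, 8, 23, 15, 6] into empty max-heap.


Insert 41: [41]
Insert 23: [41, 23]
Insert 8: [41, 23, 8]
Insert 23: [41, 23, 8, 23]
Insert 15: [41, 23, 8, 23, 15]
Insert 6: [41, 23, 8, 23, 15, 6]

Final heap: [41, 23, 8, 23, 15, 6]


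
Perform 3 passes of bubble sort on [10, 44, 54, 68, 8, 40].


Initial: [10, 44, 54, 68, 8, 40]
Pass 1: [10, 44, 54, 8, 40, 68] (2 swaps)
Pass 2: [10, 44, 8, 40, 54, 68] (2 swaps)
Pass 3: [10, 8, 40, 44, 54, 68] (2 swaps)

After 3 passes: [10, 8, 40, 44, 54, 68]


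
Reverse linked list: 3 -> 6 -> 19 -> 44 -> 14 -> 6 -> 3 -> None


Step 1: curr=3, set curr.next=prev(None) | reversed so far: 3
Step 2: curr=6, set curr.next=prev(3) | reversed so far: 6 -> 3
Step 3: curr=19, set curr.next=prev(6) | reversed so far: 19 -> 6 -> 3
Step 4: curr=44, set curr.next=prev(19) | reversed so far: 44 -> 19 -> 6 -> 3
Step 5: curr=14, set curr.next=prev(44) | reversed so far: 14 -> 44 -> 19 -> 6 -> 3
Step 6: curr=6, set curr.next=prev(14) | reversed so far: 6 -> 14 -> 44 -> 19 -> 6 -> 3
Step 7: curr=3, set curr.next=prev(6) | reversed so far: 3 -> 6 -> 14 -> 44 -> 19 -> 6 -> 3

3 -> 6 -> 14 -> 44 -> 19 -> 6 -> 3 -> None


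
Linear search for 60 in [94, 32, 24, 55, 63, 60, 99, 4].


i=0: 94!=60
i=1: 32!=60
i=2: 24!=60
i=3: 55!=60
i=4: 63!=60
i=5: 60==60 found!

Found at 5, 6 comps


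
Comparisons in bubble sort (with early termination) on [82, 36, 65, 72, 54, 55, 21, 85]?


Algorithm: bubble sort (with early termination)
Input: [82, 36, 65, 72, 54, 55, 21, 85]
Sorted: [21, 36, 54, 55, 65, 72, 82, 85]

28


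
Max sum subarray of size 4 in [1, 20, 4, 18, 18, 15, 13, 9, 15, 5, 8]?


[0:4]: 43
[1:5]: 60
[2:6]: 55
[3:7]: 64
[4:8]: 55
[5:9]: 52
[6:10]: 42
[7:11]: 37

Max: 64 at [3:7]


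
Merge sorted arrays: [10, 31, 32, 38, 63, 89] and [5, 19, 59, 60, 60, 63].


Take 5 from B
Take 10 from A
Take 19 from B
Take 31 from A
Take 32 from A
Take 38 from A
Take 59 from B
Take 60 from B
Take 60 from B
Take 63 from A
Take 63 from B

Merged: [5, 10, 19, 31, 32, 38, 59, 60, 60, 63, 63, 89]


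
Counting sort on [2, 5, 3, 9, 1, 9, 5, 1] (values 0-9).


Input: [2, 5, 3, 9, 1, 9, 5, 1]
Counts: [0, 2, 1, 1, 0, 2, 0, 0, 0, 2]

Sorted: [1, 1, 2, 3, 5, 5, 9, 9]


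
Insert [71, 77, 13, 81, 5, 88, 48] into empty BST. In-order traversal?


Insert 71: root
Insert 77: R from 71
Insert 13: L from 71
Insert 81: R from 71 -> R from 77
Insert 5: L from 71 -> L from 13
Insert 88: R from 71 -> R from 77 -> R from 81
Insert 48: L from 71 -> R from 13

In-order: [5, 13, 48, 71, 77, 81, 88]


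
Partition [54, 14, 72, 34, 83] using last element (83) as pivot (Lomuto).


Pivot: 83
  54 <= 83: advance i (no swap)
  14 <= 83: advance i (no swap)
  72 <= 83: advance i (no swap)
  34 <= 83: advance i (no swap)
Place pivot at 4: [54, 14, 72, 34, 83]

Partitioned: [54, 14, 72, 34, 83]


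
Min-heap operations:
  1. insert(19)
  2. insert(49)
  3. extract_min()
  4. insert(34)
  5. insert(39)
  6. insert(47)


insert(19) -> [19]
insert(49) -> [19, 49]
extract_min()->19, [49]
insert(34) -> [34, 49]
insert(39) -> [34, 49, 39]
insert(47) -> [34, 47, 39, 49]

Final heap: [34, 47, 39, 49]


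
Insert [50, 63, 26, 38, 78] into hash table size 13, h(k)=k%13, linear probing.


Insert 50: h=11 -> slot 11
Insert 63: h=11, 1 probes -> slot 12
Insert 26: h=0 -> slot 0
Insert 38: h=12, 2 probes -> slot 1
Insert 78: h=0, 2 probes -> slot 2

Table: [26, 38, 78, None, None, None, None, None, None, None, None, 50, 63]


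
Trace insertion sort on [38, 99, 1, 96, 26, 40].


Initial: [38, 99, 1, 96, 26, 40]
Insert 99: [38, 99, 1, 96, 26, 40]
Insert 1: [1, 38, 99, 96, 26, 40]
Insert 96: [1, 38, 96, 99, 26, 40]
Insert 26: [1, 26, 38, 96, 99, 40]
Insert 40: [1, 26, 38, 40, 96, 99]

Sorted: [1, 26, 38, 40, 96, 99]


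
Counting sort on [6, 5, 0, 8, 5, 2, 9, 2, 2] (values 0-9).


Input: [6, 5, 0, 8, 5, 2, 9, 2, 2]
Counts: [1, 0, 3, 0, 0, 2, 1, 0, 1, 1]

Sorted: [0, 2, 2, 2, 5, 5, 6, 8, 9]


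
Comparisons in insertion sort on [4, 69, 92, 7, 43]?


Algorithm: insertion sort
Input: [4, 69, 92, 7, 43]
Sorted: [4, 7, 43, 69, 92]

8


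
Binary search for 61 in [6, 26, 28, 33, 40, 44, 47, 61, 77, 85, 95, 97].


Step 1: lo=0, hi=11, mid=5, val=44
Step 2: lo=6, hi=11, mid=8, val=77
Step 3: lo=6, hi=7, mid=6, val=47
Step 4: lo=7, hi=7, mid=7, val=61

Found at index 7


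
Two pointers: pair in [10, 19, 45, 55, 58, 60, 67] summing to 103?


lo=0(10)+hi=6(67)=77
lo=1(19)+hi=6(67)=86
lo=2(45)+hi=6(67)=112
lo=2(45)+hi=5(60)=105
lo=2(45)+hi=4(58)=103

Yes: 45+58=103


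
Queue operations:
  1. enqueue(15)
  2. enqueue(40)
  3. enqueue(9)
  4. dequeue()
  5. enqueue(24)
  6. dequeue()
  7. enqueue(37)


enqueue(15) -> [15]
enqueue(40) -> [15, 40]
enqueue(9) -> [15, 40, 9]
dequeue()->15, [40, 9]
enqueue(24) -> [40, 9, 24]
dequeue()->40, [9, 24]
enqueue(37) -> [9, 24, 37]

Final queue: [9, 24, 37]


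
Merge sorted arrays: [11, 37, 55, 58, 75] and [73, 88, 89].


Take 11 from A
Take 37 from A
Take 55 from A
Take 58 from A
Take 73 from B
Take 75 from A

Merged: [11, 37, 55, 58, 73, 75, 88, 89]


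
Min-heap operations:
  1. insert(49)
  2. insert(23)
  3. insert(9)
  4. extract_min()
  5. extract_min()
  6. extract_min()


insert(49) -> [49]
insert(23) -> [23, 49]
insert(9) -> [9, 49, 23]
extract_min()->9, [23, 49]
extract_min()->23, [49]
extract_min()->49, []

Final heap: []


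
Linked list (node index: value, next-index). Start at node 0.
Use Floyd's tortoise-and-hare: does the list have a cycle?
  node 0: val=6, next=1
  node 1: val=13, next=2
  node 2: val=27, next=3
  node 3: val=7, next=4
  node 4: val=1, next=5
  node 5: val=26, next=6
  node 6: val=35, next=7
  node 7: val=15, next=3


Floyd's tortoise (slow, +1) and hare (fast, +2):
  init: slow=0, fast=0
  step 1: slow=1, fast=2
  step 2: slow=2, fast=4
  step 3: slow=3, fast=6
  step 4: slow=4, fast=3
  step 5: slow=5, fast=5
  slow == fast at node 5: cycle detected

Cycle: yes


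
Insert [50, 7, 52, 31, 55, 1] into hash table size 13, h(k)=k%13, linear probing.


Insert 50: h=11 -> slot 11
Insert 7: h=7 -> slot 7
Insert 52: h=0 -> slot 0
Insert 31: h=5 -> slot 5
Insert 55: h=3 -> slot 3
Insert 1: h=1 -> slot 1

Table: [52, 1, None, 55, None, 31, None, 7, None, None, None, 50, None]


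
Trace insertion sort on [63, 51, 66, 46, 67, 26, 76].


Initial: [63, 51, 66, 46, 67, 26, 76]
Insert 51: [51, 63, 66, 46, 67, 26, 76]
Insert 66: [51, 63, 66, 46, 67, 26, 76]
Insert 46: [46, 51, 63, 66, 67, 26, 76]
Insert 67: [46, 51, 63, 66, 67, 26, 76]
Insert 26: [26, 46, 51, 63, 66, 67, 76]
Insert 76: [26, 46, 51, 63, 66, 67, 76]

Sorted: [26, 46, 51, 63, 66, 67, 76]


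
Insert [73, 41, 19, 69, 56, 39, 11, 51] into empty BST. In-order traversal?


Insert 73: root
Insert 41: L from 73
Insert 19: L from 73 -> L from 41
Insert 69: L from 73 -> R from 41
Insert 56: L from 73 -> R from 41 -> L from 69
Insert 39: L from 73 -> L from 41 -> R from 19
Insert 11: L from 73 -> L from 41 -> L from 19
Insert 51: L from 73 -> R from 41 -> L from 69 -> L from 56

In-order: [11, 19, 39, 41, 51, 56, 69, 73]


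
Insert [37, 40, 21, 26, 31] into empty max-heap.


Insert 37: [37]
Insert 40: [40, 37]
Insert 21: [40, 37, 21]
Insert 26: [40, 37, 21, 26]
Insert 31: [40, 37, 21, 26, 31]

Final heap: [40, 37, 21, 26, 31]


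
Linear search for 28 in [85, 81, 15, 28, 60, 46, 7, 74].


i=0: 85!=28
i=1: 81!=28
i=2: 15!=28
i=3: 28==28 found!

Found at 3, 4 comps


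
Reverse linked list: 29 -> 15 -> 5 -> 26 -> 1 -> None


Step 1: curr=29, set curr.next=prev(None) | reversed so far: 29
Step 2: curr=15, set curr.next=prev(29) | reversed so far: 15 -> 29
Step 3: curr=5, set curr.next=prev(15) | reversed so far: 5 -> 15 -> 29
Step 4: curr=26, set curr.next=prev(5) | reversed so far: 26 -> 5 -> 15 -> 29
Step 5: curr=1, set curr.next=prev(26) | reversed so far: 1 -> 26 -> 5 -> 15 -> 29

1 -> 26 -> 5 -> 15 -> 29 -> None


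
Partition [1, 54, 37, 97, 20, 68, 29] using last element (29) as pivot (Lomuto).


Pivot: 29
  1 <= 29: advance i (no swap)
  20 <= 29: swap -> [1, 20, 37, 97, 54, 68, 29]
Place pivot at 2: [1, 20, 29, 97, 54, 68, 37]

Partitioned: [1, 20, 29, 97, 54, 68, 37]


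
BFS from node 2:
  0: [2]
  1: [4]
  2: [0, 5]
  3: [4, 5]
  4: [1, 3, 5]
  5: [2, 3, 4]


Visit 2, enqueue [0, 5]
Visit 0, enqueue []
Visit 5, enqueue [3, 4]
Visit 3, enqueue []
Visit 4, enqueue [1]
Visit 1, enqueue []

BFS order: [2, 0, 5, 3, 4, 1]


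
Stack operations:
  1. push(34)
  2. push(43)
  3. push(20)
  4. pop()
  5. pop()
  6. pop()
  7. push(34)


push(34) -> [34]
push(43) -> [34, 43]
push(20) -> [34, 43, 20]
pop()->20, [34, 43]
pop()->43, [34]
pop()->34, []
push(34) -> [34]

Final stack: [34]


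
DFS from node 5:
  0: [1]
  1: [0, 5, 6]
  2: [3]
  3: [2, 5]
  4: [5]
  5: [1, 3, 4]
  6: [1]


Visit 5, push [4, 3, 1]
Visit 1, push [6, 0]
Visit 0, push []
Visit 6, push []
Visit 3, push [2]
Visit 2, push []
Visit 4, push []

DFS order: [5, 1, 0, 6, 3, 2, 4]


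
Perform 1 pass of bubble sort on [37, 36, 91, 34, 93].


Initial: [37, 36, 91, 34, 93]
Pass 1: [36, 37, 34, 91, 93] (2 swaps)

After 1 pass: [36, 37, 34, 91, 93]


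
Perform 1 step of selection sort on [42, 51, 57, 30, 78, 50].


Initial: [42, 51, 57, 30, 78, 50]
Step 1: min=30 at 3
  Swap: [30, 51, 57, 42, 78, 50]

After 1 step: [30, 51, 57, 42, 78, 50]


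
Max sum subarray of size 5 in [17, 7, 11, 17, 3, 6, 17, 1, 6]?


[0:5]: 55
[1:6]: 44
[2:7]: 54
[3:8]: 44
[4:9]: 33

Max: 55 at [0:5]


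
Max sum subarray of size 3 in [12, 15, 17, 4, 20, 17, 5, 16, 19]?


[0:3]: 44
[1:4]: 36
[2:5]: 41
[3:6]: 41
[4:7]: 42
[5:8]: 38
[6:9]: 40

Max: 44 at [0:3]


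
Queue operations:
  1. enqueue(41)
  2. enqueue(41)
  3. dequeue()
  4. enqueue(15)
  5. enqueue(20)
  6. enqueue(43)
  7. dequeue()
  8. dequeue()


enqueue(41) -> [41]
enqueue(41) -> [41, 41]
dequeue()->41, [41]
enqueue(15) -> [41, 15]
enqueue(20) -> [41, 15, 20]
enqueue(43) -> [41, 15, 20, 43]
dequeue()->41, [15, 20, 43]
dequeue()->15, [20, 43]

Final queue: [20, 43]


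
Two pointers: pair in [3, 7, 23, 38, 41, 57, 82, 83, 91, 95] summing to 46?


lo=0(3)+hi=9(95)=98
lo=0(3)+hi=8(91)=94
lo=0(3)+hi=7(83)=86
lo=0(3)+hi=6(82)=85
lo=0(3)+hi=5(57)=60
lo=0(3)+hi=4(41)=44
lo=1(7)+hi=4(41)=48
lo=1(7)+hi=3(38)=45
lo=2(23)+hi=3(38)=61

No pair found


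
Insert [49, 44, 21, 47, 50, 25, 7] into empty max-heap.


Insert 49: [49]
Insert 44: [49, 44]
Insert 21: [49, 44, 21]
Insert 47: [49, 47, 21, 44]
Insert 50: [50, 49, 21, 44, 47]
Insert 25: [50, 49, 25, 44, 47, 21]
Insert 7: [50, 49, 25, 44, 47, 21, 7]

Final heap: [50, 49, 25, 44, 47, 21, 7]


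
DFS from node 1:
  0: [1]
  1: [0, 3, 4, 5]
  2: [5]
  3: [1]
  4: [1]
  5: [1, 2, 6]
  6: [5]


Visit 1, push [5, 4, 3, 0]
Visit 0, push []
Visit 3, push []
Visit 4, push []
Visit 5, push [6, 2]
Visit 2, push []
Visit 6, push []

DFS order: [1, 0, 3, 4, 5, 2, 6]


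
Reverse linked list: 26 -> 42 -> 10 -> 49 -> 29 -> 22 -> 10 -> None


Step 1: curr=26, set curr.next=prev(None) | reversed so far: 26
Step 2: curr=42, set curr.next=prev(26) | reversed so far: 42 -> 26
Step 3: curr=10, set curr.next=prev(42) | reversed so far: 10 -> 42 -> 26
Step 4: curr=49, set curr.next=prev(10) | reversed so far: 49 -> 10 -> 42 -> 26
Step 5: curr=29, set curr.next=prev(49) | reversed so far: 29 -> 49 -> 10 -> 42 -> 26
Step 6: curr=22, set curr.next=prev(29) | reversed so far: 22 -> 29 -> 49 -> 10 -> 42 -> 26
Step 7: curr=10, set curr.next=prev(22) | reversed so far: 10 -> 22 -> 29 -> 49 -> 10 -> 42 -> 26

10 -> 22 -> 29 -> 49 -> 10 -> 42 -> 26 -> None


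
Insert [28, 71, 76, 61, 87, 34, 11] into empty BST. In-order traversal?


Insert 28: root
Insert 71: R from 28
Insert 76: R from 28 -> R from 71
Insert 61: R from 28 -> L from 71
Insert 87: R from 28 -> R from 71 -> R from 76
Insert 34: R from 28 -> L from 71 -> L from 61
Insert 11: L from 28

In-order: [11, 28, 34, 61, 71, 76, 87]


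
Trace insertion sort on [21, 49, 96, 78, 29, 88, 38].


Initial: [21, 49, 96, 78, 29, 88, 38]
Insert 49: [21, 49, 96, 78, 29, 88, 38]
Insert 96: [21, 49, 96, 78, 29, 88, 38]
Insert 78: [21, 49, 78, 96, 29, 88, 38]
Insert 29: [21, 29, 49, 78, 96, 88, 38]
Insert 88: [21, 29, 49, 78, 88, 96, 38]
Insert 38: [21, 29, 38, 49, 78, 88, 96]

Sorted: [21, 29, 38, 49, 78, 88, 96]


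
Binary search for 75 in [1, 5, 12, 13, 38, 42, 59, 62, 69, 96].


Step 1: lo=0, hi=9, mid=4, val=38
Step 2: lo=5, hi=9, mid=7, val=62
Step 3: lo=8, hi=9, mid=8, val=69
Step 4: lo=9, hi=9, mid=9, val=96

Not found


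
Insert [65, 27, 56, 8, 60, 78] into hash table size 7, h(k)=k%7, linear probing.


Insert 65: h=2 -> slot 2
Insert 27: h=6 -> slot 6
Insert 56: h=0 -> slot 0
Insert 8: h=1 -> slot 1
Insert 60: h=4 -> slot 4
Insert 78: h=1, 2 probes -> slot 3

Table: [56, 8, 65, 78, 60, None, 27]


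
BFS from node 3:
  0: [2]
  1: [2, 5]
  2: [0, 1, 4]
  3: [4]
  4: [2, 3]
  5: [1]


Visit 3, enqueue [4]
Visit 4, enqueue [2]
Visit 2, enqueue [0, 1]
Visit 0, enqueue []
Visit 1, enqueue [5]
Visit 5, enqueue []

BFS order: [3, 4, 2, 0, 1, 5]


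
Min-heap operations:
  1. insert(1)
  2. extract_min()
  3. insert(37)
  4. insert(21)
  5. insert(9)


insert(1) -> [1]
extract_min()->1, []
insert(37) -> [37]
insert(21) -> [21, 37]
insert(9) -> [9, 37, 21]

Final heap: [9, 37, 21]


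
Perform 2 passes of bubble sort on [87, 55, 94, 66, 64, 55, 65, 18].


Initial: [87, 55, 94, 66, 64, 55, 65, 18]
Pass 1: [55, 87, 66, 64, 55, 65, 18, 94] (6 swaps)
Pass 2: [55, 66, 64, 55, 65, 18, 87, 94] (5 swaps)

After 2 passes: [55, 66, 64, 55, 65, 18, 87, 94]


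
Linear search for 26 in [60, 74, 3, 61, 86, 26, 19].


i=0: 60!=26
i=1: 74!=26
i=2: 3!=26
i=3: 61!=26
i=4: 86!=26
i=5: 26==26 found!

Found at 5, 6 comps
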